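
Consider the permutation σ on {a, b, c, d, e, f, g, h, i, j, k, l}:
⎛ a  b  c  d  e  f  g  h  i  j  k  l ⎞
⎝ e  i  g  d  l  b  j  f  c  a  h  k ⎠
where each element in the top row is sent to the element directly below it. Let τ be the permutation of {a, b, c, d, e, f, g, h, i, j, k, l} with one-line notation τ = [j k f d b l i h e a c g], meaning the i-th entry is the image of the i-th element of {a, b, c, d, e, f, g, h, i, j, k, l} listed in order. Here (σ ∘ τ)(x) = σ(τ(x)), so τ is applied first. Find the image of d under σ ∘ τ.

d

τ(d) = d, then σ(d) = d; composing gives (σ ∘ τ)(d) = d.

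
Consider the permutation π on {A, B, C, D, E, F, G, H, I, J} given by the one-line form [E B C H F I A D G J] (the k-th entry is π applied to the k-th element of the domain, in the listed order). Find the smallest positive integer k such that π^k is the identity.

The disjoint-cycle form of π has cycle lengths 5, 2, 1, 1, 1.
The order of π is the least common multiple of its cycle lengths: lcm(5, 2) = 10.

10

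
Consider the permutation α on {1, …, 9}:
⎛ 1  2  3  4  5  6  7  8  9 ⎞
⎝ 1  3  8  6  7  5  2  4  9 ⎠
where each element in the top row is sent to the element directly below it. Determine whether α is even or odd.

In disjoint-cycle form the cycle lengths are 7, 1, 1.
A cycle is odd iff its length is even; α has 0 even-length cycles, so sgn(α) = (−1)^0 and α is even.

even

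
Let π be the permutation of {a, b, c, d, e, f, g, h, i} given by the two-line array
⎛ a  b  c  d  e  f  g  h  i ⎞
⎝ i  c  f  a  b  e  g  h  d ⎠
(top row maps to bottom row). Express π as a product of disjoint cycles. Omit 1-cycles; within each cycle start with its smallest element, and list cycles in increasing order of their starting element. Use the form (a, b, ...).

From a: a → i → d → a, closing the cycle (a, i, d).
Continuing from each remaining unvisited element yields (a, i, d)(b, c, f, e).

(a, i, d)(b, c, f, e)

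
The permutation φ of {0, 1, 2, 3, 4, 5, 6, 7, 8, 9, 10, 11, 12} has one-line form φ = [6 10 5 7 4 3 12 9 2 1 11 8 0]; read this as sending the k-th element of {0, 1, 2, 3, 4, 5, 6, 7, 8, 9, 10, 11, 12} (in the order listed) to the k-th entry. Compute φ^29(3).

9

Tracing 3 → 7 → … returns to 3 after 9 steps, so 3 lies in a 9-cycle (1 10 11 8 2 5 3 7 9).
Since the cycle has length 9, φ^29 acts on it the same as φ^2 (29 mod 9 = 2).
Advancing 2 steps from 3: 3 → 7 → 9.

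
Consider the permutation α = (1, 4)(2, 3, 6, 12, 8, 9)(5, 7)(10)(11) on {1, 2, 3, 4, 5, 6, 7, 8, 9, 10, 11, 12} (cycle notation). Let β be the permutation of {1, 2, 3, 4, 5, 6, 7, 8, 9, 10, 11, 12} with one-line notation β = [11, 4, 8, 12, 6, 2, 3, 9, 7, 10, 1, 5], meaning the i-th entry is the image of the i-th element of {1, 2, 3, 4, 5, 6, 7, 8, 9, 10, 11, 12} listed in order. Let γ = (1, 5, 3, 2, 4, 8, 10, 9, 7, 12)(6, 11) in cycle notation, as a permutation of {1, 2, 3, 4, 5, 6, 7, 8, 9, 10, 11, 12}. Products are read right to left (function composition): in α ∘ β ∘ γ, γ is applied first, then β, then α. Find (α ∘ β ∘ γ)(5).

Apply the permutations in order: γ(5) = 3, then β(3) = 8, then α(8) = 9. So (α ∘ β ∘ γ)(5) = 9.

9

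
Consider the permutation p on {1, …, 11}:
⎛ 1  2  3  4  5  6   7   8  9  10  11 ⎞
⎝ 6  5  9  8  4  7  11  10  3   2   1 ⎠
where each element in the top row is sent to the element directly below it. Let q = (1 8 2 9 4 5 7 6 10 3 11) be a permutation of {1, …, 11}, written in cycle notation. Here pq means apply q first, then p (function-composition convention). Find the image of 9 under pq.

(pq)(9) = p(q(9)). q(9) = 4, then p(4) = 8. So (pq)(9) = 8.

8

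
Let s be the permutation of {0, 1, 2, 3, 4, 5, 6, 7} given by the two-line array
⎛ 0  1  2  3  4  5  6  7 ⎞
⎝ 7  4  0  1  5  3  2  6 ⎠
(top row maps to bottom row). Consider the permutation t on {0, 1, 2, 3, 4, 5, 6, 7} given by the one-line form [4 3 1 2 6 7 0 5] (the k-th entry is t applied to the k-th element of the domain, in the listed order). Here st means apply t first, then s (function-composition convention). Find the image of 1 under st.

1

(st)(1) = s(t(1)). t(1) = 3, then s(3) = 1. So (st)(1) = 1.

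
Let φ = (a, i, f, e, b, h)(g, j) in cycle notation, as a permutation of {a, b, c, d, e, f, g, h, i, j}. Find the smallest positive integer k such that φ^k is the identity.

6

The disjoint cycles have lengths 6, 2, 1, 1.
The order of φ is the least common multiple of its cycle lengths: lcm(6, 2) = 6.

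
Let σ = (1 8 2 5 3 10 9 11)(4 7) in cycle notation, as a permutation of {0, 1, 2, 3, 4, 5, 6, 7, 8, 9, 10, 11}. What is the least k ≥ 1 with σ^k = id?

8

The cycle type of σ is (8, 2, 1, 1).
The order of σ is the least common multiple of its cycle lengths: lcm(8, 2) = 8.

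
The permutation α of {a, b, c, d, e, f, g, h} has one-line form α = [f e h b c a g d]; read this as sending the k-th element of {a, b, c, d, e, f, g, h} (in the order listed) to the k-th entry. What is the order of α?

Writing α as disjoint cycles, the cycle lengths are 5, 2, 1.
The order is lcm(5, 2) = 10.

10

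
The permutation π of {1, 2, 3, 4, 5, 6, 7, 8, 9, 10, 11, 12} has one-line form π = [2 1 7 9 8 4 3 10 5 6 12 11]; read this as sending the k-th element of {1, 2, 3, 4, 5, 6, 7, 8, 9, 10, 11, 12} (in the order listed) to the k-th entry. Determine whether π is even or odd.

even

In disjoint-cycle form the cycle lengths are 6, 2, 2, 2.
A cycle of length ℓ contributes ℓ−1 transpositions, so π is a product of 5 + 1 + 1 + 1 = 8 transpositions — even.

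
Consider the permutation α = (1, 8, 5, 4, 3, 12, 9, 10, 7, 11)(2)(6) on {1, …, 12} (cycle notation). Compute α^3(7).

7 lies in the 10-cycle (1, 8, 5, 4, 3, 12, 9, 10, 7, 11).
Stepping 3 places around the cycle: 7 → 11 → 1 → 8.

8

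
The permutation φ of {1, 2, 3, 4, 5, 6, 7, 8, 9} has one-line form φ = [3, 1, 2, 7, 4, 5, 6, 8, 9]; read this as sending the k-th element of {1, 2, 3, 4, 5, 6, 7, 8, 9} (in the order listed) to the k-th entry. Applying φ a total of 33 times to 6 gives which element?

5

Tracing 6 → 5 → … returns to 6 after 4 steps, so 6 lies in a 4-cycle (4 7 6 5).
Powers repeat with period 4 on this cycle, and 33 mod 4 = 1, so φ^33(6) = φ^1(6).
Advancing 1 step from 6: 6 → 5.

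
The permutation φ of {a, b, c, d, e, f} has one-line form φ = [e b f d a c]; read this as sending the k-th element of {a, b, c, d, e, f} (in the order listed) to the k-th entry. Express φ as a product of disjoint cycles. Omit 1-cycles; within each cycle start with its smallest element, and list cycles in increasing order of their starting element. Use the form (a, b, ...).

(a, e)(c, f)

From a: a → e → a, closing the cycle (a, e).
Continuing from each remaining unvisited element yields (a, e)(c, f).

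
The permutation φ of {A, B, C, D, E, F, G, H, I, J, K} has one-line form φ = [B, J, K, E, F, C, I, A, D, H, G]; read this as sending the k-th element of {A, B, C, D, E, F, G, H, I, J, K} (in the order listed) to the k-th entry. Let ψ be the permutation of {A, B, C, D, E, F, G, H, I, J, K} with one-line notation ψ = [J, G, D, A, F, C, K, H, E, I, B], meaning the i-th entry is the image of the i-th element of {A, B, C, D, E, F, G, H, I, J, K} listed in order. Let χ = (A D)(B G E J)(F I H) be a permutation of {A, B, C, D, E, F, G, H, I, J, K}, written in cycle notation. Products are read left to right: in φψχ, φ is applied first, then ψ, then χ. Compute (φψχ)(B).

(φψχ)(B) = χ(ψ(φ(B))). φ(B) = J, then ψ(J) = I, then χ(I) = H, so the result is H.

H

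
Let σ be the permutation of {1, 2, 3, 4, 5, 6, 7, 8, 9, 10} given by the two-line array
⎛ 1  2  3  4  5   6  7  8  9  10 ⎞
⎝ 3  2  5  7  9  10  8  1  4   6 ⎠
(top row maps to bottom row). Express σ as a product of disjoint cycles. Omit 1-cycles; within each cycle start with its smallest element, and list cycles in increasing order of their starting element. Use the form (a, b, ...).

Iterating σ from 1 gives 1 → 3 → 5 → 9 → 4 → 7 → 8 → 1; that is the 7-cycle (1, 3, 5, 9, 4, 7, 8).
Repeating from the next unused element and collecting all non-trivial cycles gives (1, 3, 5, 9, 4, 7, 8)(6, 10).

(1, 3, 5, 9, 4, 7, 8)(6, 10)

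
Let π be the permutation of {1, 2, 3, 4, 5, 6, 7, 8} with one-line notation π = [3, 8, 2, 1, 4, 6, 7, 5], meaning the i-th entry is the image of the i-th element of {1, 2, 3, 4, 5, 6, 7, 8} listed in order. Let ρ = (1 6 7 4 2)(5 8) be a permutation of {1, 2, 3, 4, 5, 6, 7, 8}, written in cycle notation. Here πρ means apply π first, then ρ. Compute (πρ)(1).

3

(πρ)(1) = ρ(π(1)). π(1) = 3, then ρ(3) = 3. So (πρ)(1) = 3.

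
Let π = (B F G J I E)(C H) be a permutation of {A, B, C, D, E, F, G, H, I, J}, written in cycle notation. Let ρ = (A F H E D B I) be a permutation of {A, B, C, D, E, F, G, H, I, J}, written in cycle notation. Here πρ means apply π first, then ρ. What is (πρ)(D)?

First apply π: π(D) = D, then ρ(D) = B. Thus (πρ)(D) = B.

B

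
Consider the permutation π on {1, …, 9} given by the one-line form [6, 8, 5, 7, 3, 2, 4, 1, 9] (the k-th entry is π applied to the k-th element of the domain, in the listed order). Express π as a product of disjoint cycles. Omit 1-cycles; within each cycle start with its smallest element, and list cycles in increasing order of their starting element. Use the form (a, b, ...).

(1, 6, 2, 8)(3, 5)(4, 7)

From 1: 1 → 6 → 2 → 8 → 1, closing the cycle (1, 6, 2, 8).
Continuing from each remaining unvisited element yields (1, 6, 2, 8)(3, 5)(4, 7).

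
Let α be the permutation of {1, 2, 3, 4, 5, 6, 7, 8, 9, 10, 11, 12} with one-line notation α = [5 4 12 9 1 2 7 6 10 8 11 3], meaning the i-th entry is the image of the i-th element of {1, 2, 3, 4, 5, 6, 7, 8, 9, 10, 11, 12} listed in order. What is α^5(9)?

Tracing 9 → 10 → … returns to 9 after 6 steps, so 9 lies in a 6-cycle (2 4 9 10 8 6).
Advancing 5 steps from 9: 9 → 10 → 8 → 6 → 2 → 4.

4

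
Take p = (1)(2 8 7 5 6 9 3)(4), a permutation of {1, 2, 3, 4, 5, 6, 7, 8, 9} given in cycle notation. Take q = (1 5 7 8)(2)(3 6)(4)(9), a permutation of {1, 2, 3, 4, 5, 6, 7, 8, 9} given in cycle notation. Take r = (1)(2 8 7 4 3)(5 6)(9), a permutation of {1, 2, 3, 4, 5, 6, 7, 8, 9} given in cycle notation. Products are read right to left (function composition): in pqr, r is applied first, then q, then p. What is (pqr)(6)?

Apply the permutations in order: r(6) = 5, then q(5) = 7, then p(7) = 5. So (pqr)(6) = 5.

5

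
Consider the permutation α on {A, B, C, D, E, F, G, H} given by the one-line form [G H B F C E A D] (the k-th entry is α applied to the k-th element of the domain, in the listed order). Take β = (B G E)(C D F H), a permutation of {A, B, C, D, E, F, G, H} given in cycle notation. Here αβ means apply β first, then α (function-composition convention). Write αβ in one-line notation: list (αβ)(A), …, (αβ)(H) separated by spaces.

Chase each element through β then α: A → A → G; B → G → A; C → D → F; D → F → E; E → B → H; F → H → D; G → E → C; H → C → B.
Collecting the images, αβ = [G A F E H D C B].

G A F E H D C B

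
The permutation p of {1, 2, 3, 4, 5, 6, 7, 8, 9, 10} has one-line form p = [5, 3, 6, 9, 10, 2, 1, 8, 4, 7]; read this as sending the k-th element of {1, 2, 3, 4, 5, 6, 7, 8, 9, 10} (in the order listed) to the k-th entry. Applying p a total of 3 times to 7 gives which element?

Tracing 7 → 1 → … returns to 7 after 4 steps, so 7 lies in a 4-cycle (1 5 10 7).
Advancing 3 steps from 7: 7 → 1 → 5 → 10.

10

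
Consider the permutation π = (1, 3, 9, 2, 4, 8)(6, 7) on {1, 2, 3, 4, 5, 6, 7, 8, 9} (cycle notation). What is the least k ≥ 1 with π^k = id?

The disjoint cycles have lengths 6, 2, 1.
Since disjoint cycles commute, ord(π) = lcm(6, 2) = 6.

6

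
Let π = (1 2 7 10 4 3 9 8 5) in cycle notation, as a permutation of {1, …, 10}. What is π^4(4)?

5

4 lies in the 9-cycle (1 2 7 10 4 3 9 8 5).
Stepping 4 places around the cycle: 4 → 3 → 9 → 8 → 5.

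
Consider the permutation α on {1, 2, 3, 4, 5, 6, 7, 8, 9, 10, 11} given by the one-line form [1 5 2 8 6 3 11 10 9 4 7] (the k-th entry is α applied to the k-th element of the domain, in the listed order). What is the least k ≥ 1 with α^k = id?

12

Writing α as disjoint cycles, the cycle lengths are 4, 3, 2, 1, 1.
The order is lcm(4, 3, 2) = 12.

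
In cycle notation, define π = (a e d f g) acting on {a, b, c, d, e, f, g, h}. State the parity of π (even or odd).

even

The cycle lengths are 5, 1, 1, 1.
A cycle is odd iff its length is even; π has 0 even-length cycles, so sgn(π) = (−1)^0 and π is even.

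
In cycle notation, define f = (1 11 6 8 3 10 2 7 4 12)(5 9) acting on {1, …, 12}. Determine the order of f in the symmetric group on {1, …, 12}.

The cycle type of f is (10, 2).
The order is lcm(10, 2) = 10.

10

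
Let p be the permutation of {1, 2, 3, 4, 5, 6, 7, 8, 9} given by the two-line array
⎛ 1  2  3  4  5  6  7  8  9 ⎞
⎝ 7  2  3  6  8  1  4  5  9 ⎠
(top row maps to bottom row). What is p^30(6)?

Tracing 6 → 1 → … returns to 6 after 4 steps, so 6 lies in a 4-cycle (1 7 4 6).
On a 4-cycle, p^4 is the identity, so p^30 = p^2 there (30 ≡ 2 mod 4).
Advancing 2 steps from 6: 6 → 1 → 7.

7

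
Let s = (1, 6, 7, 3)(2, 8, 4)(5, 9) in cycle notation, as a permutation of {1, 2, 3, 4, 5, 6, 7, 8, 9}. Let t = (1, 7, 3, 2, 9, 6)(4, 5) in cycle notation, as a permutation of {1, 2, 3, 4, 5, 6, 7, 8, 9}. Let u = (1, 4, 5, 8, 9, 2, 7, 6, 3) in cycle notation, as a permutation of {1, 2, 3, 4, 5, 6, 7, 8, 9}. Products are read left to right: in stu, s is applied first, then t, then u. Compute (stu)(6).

(stu)(6) = u(t(s(6))). s(6) = 7, then t(7) = 3, then u(3) = 1, so the result is 1.

1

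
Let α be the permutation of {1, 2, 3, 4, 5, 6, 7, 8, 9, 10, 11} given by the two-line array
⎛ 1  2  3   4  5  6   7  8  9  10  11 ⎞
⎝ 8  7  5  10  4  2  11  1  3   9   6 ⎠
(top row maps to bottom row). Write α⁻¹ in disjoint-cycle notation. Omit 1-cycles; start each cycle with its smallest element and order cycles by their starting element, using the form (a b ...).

(1 8)(2 6 11 7)(3 9 10 4 5)

First write α in disjoint cycles: (1 8)(2 7 11 6)(3 5 4 10 9).
Reversing each cycle (and rotating so the smallest element leads) gives α⁻¹ = (1 8)(2 6 11 7)(3 9 10 4 5).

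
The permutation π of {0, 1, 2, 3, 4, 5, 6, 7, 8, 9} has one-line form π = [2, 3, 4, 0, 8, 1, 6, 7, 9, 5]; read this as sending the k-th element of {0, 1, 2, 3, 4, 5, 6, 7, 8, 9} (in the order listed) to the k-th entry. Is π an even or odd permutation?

In disjoint-cycle form the cycle lengths are 8, 1, 1.
A cycle is odd iff its length is even; π has 1 even-length cycle, so sgn(π) = (−1)^1 and π is odd.

odd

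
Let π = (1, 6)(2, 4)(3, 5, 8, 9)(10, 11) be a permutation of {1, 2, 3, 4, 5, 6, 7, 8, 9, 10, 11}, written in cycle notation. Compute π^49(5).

5 lies in the 4-cycle (3, 5, 8, 9).
On a 4-cycle, π^4 is the identity, so π^49 = π^1 there (49 ≡ 1 mod 4).
Stepping 1 place around the cycle: 5 → 8.

8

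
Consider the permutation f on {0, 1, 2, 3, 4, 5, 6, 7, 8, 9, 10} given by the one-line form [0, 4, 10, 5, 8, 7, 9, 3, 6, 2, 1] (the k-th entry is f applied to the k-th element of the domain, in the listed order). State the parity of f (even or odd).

even

In disjoint-cycle form the cycle lengths are 7, 3, 1.
A cycle is odd iff its length is even; f has 0 even-length cycles, so sgn(f) = (−1)^0 and f is even.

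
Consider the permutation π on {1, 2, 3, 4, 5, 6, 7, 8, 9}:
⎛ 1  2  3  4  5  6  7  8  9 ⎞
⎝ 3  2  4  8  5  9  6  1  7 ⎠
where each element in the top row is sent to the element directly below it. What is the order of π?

Decomposing into disjoint cycles gives cycle lengths 4, 3, 1, 1.
Since disjoint cycles commute, ord(π) = lcm(4, 3) = 12.

12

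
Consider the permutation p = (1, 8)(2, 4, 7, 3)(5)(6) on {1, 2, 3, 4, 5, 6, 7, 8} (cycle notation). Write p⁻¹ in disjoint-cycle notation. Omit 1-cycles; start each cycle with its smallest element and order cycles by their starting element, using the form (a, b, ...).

(1, 8)(2, 3, 7, 4)

Inverting a permutation written in cycle notation just reverses the order within every cycle.
Reversing each cycle of p and rotating so the smallest element leads gives (1, 8)(2, 3, 7, 4).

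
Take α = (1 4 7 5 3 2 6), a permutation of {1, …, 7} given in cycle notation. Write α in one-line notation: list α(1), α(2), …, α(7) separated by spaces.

4 6 2 7 3 1 5

Reading each image from the cycles: 1↦4, 2↦6, 3↦2, 4↦7, 5↦3, 6↦1, 7↦5.
Listing these in domain order gives 4 6 2 7 3 1 5.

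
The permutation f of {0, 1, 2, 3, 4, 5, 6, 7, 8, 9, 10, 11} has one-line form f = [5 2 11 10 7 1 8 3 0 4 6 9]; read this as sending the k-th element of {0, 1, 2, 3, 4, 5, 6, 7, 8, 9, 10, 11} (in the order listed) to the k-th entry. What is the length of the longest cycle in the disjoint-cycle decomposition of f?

Decomposing into disjoint cycles gives (0, 5, 1, 2, 11, 9, 4, 7, 3, 10, 6, 8); the longest has length 12.

12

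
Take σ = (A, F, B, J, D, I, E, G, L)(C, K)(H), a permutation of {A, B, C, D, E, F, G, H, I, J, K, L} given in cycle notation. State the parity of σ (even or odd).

odd

The cycle lengths are 9, 2, 1.
A cycle is odd iff its length is even; σ has 1 even-length cycle, so sgn(σ) = (−1)^1 and σ is odd.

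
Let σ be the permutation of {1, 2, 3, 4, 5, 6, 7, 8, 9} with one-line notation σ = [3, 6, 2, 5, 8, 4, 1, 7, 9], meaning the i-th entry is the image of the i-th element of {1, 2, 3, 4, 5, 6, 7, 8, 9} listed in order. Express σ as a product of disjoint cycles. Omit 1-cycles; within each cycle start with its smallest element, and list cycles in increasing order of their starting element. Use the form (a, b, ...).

Iterating σ from 1 gives 1 → 3 → 2 → 6 → 4 → 5 → 8 → 7 → 1; that is the 8-cycle (1, 3, 2, 6, 4, 5, 8, 7).
Repeating from the next unused element and collecting all non-trivial cycles gives (1, 3, 2, 6, 4, 5, 8, 7).

(1, 3, 2, 6, 4, 5, 8, 7)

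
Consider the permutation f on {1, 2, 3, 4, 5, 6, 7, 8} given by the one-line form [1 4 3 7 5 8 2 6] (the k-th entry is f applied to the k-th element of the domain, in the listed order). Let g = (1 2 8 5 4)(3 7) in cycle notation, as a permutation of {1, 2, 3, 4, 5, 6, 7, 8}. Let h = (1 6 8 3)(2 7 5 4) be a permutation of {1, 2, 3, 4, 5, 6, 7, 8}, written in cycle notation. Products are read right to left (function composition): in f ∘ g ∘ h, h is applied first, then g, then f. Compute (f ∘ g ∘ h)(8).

Chase 8: h(8) = 3; g(3) = 7; f(7) = 2. Hence (f ∘ g ∘ h)(8) = 2.

2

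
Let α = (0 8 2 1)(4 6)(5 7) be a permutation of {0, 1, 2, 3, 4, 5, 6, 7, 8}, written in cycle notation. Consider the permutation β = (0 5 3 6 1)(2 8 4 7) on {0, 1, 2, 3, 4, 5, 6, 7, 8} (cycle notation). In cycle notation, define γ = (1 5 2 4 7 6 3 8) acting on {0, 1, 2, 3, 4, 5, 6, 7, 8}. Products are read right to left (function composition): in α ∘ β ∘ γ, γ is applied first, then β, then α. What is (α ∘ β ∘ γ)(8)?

8

Chase 8: γ(8) = 1; β(1) = 0; α(0) = 8. Hence (α ∘ β ∘ γ)(8) = 8.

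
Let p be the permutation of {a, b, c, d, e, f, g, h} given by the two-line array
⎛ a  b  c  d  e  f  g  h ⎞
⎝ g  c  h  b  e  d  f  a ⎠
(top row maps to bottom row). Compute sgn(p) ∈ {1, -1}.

In disjoint-cycle form the cycle lengths are 7, 1.
A cycle of length ℓ contributes ℓ−1 transpositions, so p is a product of 6 transpositions — even.

1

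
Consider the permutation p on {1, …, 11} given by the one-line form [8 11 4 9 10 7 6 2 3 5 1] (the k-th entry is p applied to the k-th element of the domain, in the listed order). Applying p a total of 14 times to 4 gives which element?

3

Tracing 4 → 9 → … returns to 4 after 3 steps, so 4 lies in a 3-cycle (3 4 9).
On a 3-cycle, p^3 is the identity, so p^14 = p^2 there (14 ≡ 2 mod 3).
Advancing 2 steps from 4: 4 → 9 → 3.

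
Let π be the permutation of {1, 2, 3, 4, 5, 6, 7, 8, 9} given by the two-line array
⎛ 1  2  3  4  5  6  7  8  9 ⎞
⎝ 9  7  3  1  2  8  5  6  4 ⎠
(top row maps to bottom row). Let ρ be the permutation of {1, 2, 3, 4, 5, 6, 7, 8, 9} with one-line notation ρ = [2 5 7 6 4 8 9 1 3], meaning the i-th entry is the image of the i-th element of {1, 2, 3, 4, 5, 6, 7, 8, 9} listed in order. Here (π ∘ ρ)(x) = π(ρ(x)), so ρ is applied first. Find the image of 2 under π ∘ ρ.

First apply ρ: ρ(2) = 5, then π(5) = 2. Thus (π ∘ ρ)(2) = 2.

2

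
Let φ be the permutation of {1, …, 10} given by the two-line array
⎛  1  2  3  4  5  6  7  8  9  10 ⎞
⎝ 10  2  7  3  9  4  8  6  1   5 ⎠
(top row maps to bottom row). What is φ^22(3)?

Tracing 3 → 7 → … returns to 3 after 5 steps, so 3 lies in a 5-cycle (3 7 8 6 4).
Since the cycle has length 5, φ^22 acts on it the same as φ^2 (22 mod 5 = 2).
Stepping 2 places around the cycle: 3 → 7 → 8.

8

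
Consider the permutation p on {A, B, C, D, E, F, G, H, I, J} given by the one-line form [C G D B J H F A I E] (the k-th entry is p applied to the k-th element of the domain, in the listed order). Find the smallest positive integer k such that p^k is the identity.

14

The disjoint-cycle form of p has cycle lengths 7, 2, 1.
Since disjoint cycles commute, ord(p) = lcm(7, 2) = 14.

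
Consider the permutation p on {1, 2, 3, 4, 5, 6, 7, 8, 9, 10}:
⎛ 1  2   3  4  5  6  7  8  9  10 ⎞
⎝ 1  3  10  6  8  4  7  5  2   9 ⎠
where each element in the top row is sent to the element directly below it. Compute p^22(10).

2

Tracing 10 → 9 → … returns to 10 after 4 steps, so 10 lies in a 4-cycle (2 3 10 9).
On a 4-cycle, p^4 is the identity, so p^22 = p^2 there (22 ≡ 2 mod 4).
Advancing 2 steps from 10: 10 → 9 → 2.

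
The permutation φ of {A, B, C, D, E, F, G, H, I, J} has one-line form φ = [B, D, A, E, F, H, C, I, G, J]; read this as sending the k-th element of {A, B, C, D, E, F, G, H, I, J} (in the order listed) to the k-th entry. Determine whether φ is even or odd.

In disjoint-cycle form the cycle lengths are 9, 1.
A cycle of length ℓ contributes ℓ−1 transpositions, so φ is a product of 8 transpositions — even.

even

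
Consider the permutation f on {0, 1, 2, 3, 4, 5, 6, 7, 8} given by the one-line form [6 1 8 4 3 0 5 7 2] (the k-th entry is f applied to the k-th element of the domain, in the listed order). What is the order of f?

6

Writing f as disjoint cycles, the cycle lengths are 3, 2, 2, 1, 1.
Since disjoint cycles commute, ord(f) = lcm(3, 2, 2) = 6.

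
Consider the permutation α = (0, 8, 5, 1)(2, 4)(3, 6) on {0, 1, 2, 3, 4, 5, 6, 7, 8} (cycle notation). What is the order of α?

4

The cycle type of α is (4, 2, 2, 1).
The order of α is the least common multiple of its cycle lengths: lcm(4, 2, 2) = 4.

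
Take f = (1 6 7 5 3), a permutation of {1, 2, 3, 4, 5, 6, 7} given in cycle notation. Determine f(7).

7 appears in (1 6 7 5 3); the next entry (wrapping around) is 5.

5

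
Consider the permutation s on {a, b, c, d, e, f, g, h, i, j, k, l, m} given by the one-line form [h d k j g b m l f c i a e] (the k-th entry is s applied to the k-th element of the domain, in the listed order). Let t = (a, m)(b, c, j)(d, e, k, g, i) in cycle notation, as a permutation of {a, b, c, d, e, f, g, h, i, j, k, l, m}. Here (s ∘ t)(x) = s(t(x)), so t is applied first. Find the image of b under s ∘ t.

k

t(b) = c, then s(c) = k; composing gives (s ∘ t)(b) = k.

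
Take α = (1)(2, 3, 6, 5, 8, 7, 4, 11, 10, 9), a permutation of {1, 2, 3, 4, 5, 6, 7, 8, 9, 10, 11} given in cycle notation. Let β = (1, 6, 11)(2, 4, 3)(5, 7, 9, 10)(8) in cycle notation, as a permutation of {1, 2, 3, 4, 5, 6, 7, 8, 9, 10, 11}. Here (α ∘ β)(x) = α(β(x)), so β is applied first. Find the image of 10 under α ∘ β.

β(10) = 5, then α(5) = 8; composing gives (α ∘ β)(10) = 8.

8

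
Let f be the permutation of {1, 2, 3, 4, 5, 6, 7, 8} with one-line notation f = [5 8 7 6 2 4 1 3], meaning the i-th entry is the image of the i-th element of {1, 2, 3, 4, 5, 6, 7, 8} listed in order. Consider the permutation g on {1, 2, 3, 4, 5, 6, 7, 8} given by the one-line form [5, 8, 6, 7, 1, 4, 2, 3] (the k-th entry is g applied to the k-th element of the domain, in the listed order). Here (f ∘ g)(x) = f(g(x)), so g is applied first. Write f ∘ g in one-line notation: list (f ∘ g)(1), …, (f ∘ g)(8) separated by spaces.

2 3 4 1 5 6 8 7

(f ∘ g)(x) = f(g(x)). Computing each image: f(g(1)) = f(5) = 2, f(g(2)) = f(8) = 3, f(g(3)) = f(6) = 4, f(g(4)) = f(7) = 1, f(g(5)) = f(1) = 5, f(g(6)) = f(4) = 6, f(g(7)) = f(2) = 8, f(g(8)) = f(3) = 7.
Hence f ∘ g = [2 3 4 1 5 6 8 7].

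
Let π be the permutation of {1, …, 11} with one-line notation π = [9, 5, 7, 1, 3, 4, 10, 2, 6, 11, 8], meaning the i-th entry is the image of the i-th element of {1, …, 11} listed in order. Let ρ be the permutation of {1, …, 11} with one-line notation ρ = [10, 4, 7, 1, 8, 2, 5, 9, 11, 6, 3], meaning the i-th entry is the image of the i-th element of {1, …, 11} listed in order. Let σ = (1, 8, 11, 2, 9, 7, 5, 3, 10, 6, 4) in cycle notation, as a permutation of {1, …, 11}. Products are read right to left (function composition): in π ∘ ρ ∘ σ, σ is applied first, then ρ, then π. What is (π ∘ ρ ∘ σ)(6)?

Chase 6: σ(6) = 4; ρ(4) = 1; π(1) = 9. Hence (π ∘ ρ ∘ σ)(6) = 9.

9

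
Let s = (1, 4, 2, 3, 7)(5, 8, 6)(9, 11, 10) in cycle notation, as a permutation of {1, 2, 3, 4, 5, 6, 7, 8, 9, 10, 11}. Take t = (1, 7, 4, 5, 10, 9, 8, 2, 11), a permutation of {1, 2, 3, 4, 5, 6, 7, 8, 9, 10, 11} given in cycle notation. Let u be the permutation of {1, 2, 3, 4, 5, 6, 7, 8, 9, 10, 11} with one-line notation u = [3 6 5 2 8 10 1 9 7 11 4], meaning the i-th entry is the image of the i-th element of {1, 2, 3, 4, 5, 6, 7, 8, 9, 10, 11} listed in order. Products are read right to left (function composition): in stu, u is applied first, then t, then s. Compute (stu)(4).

Chase 4: u(4) = 2; t(2) = 11; s(11) = 10. Hence (stu)(4) = 10.

10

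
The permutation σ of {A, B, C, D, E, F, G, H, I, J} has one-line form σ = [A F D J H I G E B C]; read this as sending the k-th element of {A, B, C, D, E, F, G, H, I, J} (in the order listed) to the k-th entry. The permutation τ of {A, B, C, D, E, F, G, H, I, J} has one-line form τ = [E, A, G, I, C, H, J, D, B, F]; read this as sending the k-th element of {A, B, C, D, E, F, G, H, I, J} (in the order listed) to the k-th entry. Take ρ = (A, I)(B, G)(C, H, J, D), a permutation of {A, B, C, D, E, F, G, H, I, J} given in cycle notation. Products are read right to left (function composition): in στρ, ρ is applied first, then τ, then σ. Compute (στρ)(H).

(στρ)(H) = σ(τ(ρ(H))). ρ(H) = J, then τ(J) = F, then σ(F) = I, so the result is I.

I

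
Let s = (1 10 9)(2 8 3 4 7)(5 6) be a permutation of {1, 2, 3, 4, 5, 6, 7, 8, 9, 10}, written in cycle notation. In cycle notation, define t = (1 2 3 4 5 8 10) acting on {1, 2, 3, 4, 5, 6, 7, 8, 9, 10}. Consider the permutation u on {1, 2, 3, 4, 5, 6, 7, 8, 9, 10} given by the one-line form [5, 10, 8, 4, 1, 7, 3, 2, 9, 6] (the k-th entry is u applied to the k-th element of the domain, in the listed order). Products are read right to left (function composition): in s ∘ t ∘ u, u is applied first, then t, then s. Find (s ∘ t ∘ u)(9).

1

Apply the permutations in order: u(9) = 9, then t(9) = 9, then s(9) = 1. So (s ∘ t ∘ u)(9) = 1.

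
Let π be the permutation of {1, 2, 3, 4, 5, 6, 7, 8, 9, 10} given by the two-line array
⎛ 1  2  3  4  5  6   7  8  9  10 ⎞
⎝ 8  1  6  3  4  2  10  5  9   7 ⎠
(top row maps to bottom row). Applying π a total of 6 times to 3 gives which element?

4

Tracing 3 → 6 → … returns to 3 after 7 steps, so 3 lies in a 7-cycle (1 8 5 4 3 6 2).
Advancing 6 steps from 3: 3 → 6 → 2 → 1 → 8 → 5 → 4.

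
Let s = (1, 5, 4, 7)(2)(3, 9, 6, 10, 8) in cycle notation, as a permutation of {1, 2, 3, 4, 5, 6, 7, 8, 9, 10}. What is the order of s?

The cycle type of s is (5, 4, 1).
Since disjoint cycles commute, ord(s) = lcm(5, 4) = 20.

20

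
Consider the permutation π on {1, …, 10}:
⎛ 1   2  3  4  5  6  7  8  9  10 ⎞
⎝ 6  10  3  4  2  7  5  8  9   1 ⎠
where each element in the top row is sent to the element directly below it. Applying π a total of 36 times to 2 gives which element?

2

Tracing 2 → 10 → … returns to 2 after 6 steps, so 2 lies in a 6-cycle (1 6 7 5 2 10).
Since the cycle has length 6, π^36 acts on it the same as π^0 (36 mod 6 = 0).
So π^36(2) = 2.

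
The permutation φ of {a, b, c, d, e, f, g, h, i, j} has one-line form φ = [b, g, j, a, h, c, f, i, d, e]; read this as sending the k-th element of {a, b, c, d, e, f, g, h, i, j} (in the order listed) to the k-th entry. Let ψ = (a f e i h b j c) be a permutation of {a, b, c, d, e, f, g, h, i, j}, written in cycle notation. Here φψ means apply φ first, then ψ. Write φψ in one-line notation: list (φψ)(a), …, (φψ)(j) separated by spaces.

j g c f b a e h d i

For each element, apply φ then ψ: a → b → j; b → g → g; c → j → c; d → a → f; e → h → b; f → c → a; g → f → e; h → i → h; i → d → d; j → e → i.
So φψ in one-line form is j g c f b a e h d i.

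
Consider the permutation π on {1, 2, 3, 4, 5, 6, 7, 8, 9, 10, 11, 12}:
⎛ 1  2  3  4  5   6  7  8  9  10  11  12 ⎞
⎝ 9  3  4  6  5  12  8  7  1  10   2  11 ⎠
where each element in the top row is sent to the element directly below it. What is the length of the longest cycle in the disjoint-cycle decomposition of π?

Decomposing into disjoint cycles gives (1 9)(2 3 4 6 12 11)(7 8); the longest has length 6.

6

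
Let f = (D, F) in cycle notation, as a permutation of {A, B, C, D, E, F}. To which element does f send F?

D

F appears in (D, F); the next entry (wrapping around) is D.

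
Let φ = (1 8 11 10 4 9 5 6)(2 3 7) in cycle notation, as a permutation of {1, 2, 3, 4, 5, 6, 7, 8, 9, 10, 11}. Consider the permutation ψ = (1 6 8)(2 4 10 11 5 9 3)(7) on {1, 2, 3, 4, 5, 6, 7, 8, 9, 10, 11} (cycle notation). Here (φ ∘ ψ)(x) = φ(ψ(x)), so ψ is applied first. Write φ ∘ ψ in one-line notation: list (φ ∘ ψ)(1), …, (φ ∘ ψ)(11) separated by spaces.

1 9 3 4 5 11 2 8 7 10 6

(φ ∘ ψ)(x) = φ(ψ(x)). Computing each image: φ(ψ(1)) = φ(6) = 1, φ(ψ(2)) = φ(4) = 9, φ(ψ(3)) = φ(2) = 3, φ(ψ(4)) = φ(10) = 4, φ(ψ(5)) = φ(9) = 5, φ(ψ(6)) = φ(8) = 11, φ(ψ(7)) = φ(7) = 2, φ(ψ(8)) = φ(1) = 8, φ(ψ(9)) = φ(3) = 7, φ(ψ(10)) = φ(11) = 10, φ(ψ(11)) = φ(5) = 6.
Hence φ ∘ ψ = [1 9 3 4 5 11 2 8 7 10 6].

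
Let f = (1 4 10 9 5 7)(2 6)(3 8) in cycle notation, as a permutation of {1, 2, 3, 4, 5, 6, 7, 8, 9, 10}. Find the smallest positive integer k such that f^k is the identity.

6

The cycle type of f is (6, 2, 2).
The order of f is the least common multiple of its cycle lengths: lcm(6, 2, 2) = 6.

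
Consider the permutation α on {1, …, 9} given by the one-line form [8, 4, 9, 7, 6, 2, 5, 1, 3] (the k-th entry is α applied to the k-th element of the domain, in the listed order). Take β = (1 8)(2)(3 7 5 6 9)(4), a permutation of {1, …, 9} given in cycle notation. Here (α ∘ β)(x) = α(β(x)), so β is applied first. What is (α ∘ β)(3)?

β(3) = 7, then α(7) = 5; composing gives (α ∘ β)(3) = 5.

5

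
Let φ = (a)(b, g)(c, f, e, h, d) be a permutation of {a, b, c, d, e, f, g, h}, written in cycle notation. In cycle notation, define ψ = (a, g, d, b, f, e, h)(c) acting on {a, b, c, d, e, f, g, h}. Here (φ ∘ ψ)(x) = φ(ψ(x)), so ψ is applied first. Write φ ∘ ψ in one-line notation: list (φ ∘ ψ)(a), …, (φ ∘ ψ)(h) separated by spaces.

(φ ∘ ψ)(x) = φ(ψ(x)). Computing each image: φ(ψ(a)) = φ(g) = b, φ(ψ(b)) = φ(f) = e, φ(ψ(c)) = φ(c) = f, φ(ψ(d)) = φ(b) = g, φ(ψ(e)) = φ(h) = d, φ(ψ(f)) = φ(e) = h, φ(ψ(g)) = φ(d) = c, φ(ψ(h)) = φ(a) = a.
Hence φ ∘ ψ = [b e f g d h c a].

b e f g d h c a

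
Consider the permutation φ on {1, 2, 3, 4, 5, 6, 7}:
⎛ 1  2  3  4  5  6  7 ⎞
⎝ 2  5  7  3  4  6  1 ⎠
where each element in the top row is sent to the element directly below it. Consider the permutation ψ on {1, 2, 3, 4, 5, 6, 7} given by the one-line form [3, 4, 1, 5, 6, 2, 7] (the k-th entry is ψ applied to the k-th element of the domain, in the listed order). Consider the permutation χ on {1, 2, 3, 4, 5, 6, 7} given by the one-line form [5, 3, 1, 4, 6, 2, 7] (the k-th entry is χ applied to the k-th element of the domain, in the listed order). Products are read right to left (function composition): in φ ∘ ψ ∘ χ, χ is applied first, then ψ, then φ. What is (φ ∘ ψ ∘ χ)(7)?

Chase 7: χ(7) = 7; ψ(7) = 7; φ(7) = 1. Hence (φ ∘ ψ ∘ χ)(7) = 1.

1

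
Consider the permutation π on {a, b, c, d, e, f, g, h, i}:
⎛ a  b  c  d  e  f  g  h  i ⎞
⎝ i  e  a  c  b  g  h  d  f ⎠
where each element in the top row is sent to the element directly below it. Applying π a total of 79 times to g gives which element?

Tracing g → h → … returns to g after 7 steps, so g lies in a 7-cycle (a i f g h d c).
Powers repeat with period 7 on this cycle, and 79 mod 7 = 2, so π^79(g) = π^2(g).
Stepping 2 places around the cycle: g → h → d.

d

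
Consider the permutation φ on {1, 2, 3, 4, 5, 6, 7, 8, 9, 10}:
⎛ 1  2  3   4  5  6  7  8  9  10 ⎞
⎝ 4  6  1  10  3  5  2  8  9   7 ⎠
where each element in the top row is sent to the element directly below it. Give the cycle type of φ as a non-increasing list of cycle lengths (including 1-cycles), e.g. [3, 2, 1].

The disjoint cycles are (1, 4, 10, 7, 2, 6, 5, 3)(8)(9), with lengths 8, 1, 1 in non-increasing order.

[8, 1, 1]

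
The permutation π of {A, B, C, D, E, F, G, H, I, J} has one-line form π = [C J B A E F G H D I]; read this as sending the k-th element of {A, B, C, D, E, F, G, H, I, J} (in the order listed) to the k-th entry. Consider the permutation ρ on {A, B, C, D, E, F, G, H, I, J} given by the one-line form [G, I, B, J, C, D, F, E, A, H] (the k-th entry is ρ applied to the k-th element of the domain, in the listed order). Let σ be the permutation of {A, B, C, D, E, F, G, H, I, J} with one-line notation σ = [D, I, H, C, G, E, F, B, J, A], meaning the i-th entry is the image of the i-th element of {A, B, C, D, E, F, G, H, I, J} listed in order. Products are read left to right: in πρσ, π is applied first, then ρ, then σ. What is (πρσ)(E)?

H

Apply the permutations in order: π(E) = E, then ρ(E) = C, then σ(C) = H. So (πρσ)(E) = H.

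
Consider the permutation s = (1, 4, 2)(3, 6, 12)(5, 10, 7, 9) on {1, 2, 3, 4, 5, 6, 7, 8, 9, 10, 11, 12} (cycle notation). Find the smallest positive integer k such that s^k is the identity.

12

The disjoint cycles have lengths 4, 3, 3, 1, 1.
Since disjoint cycles commute, ord(s) = lcm(4, 3, 3) = 12.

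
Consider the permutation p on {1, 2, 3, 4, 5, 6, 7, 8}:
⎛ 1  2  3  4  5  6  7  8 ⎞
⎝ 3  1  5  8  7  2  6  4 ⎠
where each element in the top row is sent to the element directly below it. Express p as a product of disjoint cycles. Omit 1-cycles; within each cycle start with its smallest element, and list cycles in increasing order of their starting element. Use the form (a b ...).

(1 3 5 7 6 2)(4 8)

Iterating p from 1 gives 1 → 3 → 5 → 7 → 6 → 2 → 1; that is the 6-cycle (1 3 5 7 6 2).
Continuing from each remaining unvisited element yields (1 3 5 7 6 2)(4 8).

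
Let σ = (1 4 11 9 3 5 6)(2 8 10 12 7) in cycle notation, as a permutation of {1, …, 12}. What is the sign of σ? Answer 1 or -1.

1

The cycle lengths are 7, 5.
A cycle of length ℓ contributes ℓ−1 transpositions, so σ is a product of 6 + 4 = 10 transpositions — even.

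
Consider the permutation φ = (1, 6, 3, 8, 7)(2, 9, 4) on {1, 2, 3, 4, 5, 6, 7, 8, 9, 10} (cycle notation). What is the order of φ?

15

The disjoint cycles have lengths 5, 3, 1, 1.
The order is lcm(5, 3) = 15.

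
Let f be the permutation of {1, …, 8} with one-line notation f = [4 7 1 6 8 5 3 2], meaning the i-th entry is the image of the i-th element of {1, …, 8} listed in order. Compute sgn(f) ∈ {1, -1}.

In disjoint-cycle form the cycle lengths are 8.
A cycle is odd iff its length is even; f has 1 even-length cycle, so sgn(f) = (−1)^1 and f is odd.

-1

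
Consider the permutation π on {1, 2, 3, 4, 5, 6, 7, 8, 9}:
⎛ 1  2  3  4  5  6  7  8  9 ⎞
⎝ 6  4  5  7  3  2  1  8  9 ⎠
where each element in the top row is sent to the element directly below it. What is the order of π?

Writing π as disjoint cycles, the cycle lengths are 5, 2, 1, 1.
The order is lcm(5, 2) = 10.

10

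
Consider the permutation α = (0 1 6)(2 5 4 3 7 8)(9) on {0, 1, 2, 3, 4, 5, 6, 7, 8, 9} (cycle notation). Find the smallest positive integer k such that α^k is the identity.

The cycle type of α is (6, 3, 1).
The order of α is the least common multiple of its cycle lengths: lcm(6, 3) = 6.

6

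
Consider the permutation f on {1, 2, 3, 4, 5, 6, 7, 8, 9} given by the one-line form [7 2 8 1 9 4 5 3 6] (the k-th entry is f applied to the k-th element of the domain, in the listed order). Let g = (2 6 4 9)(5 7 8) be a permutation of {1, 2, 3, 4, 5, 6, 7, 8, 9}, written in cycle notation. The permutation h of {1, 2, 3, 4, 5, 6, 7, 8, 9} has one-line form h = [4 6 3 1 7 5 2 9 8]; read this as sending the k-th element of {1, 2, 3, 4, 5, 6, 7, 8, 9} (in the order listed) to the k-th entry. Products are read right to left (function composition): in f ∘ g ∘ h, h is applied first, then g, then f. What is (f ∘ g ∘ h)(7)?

Apply the permutations in order: h(7) = 2, then g(2) = 6, then f(6) = 4. So (f ∘ g ∘ h)(7) = 4.

4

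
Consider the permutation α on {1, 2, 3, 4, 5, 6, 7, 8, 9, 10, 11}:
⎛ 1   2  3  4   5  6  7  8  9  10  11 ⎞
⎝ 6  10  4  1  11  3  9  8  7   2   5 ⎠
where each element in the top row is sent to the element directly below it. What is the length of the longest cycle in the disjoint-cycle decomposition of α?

4

Decomposing into disjoint cycles gives (1, 6, 3, 4)(2, 10)(5, 11)(7, 9); the longest has length 4.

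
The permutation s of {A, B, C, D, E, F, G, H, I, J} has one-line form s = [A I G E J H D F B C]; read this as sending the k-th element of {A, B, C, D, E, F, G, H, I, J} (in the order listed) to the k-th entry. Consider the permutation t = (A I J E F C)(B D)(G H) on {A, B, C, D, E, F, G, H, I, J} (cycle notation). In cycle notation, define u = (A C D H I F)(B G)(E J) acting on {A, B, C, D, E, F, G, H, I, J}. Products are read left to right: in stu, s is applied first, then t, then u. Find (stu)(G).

Chase G: s(G) = D; t(D) = B; u(B) = G. Hence (stu)(G) = G.

G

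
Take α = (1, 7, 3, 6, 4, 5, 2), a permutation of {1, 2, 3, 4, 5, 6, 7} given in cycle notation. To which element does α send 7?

7 appears in (1, 7, 3, 6, 4, 5, 2); the next entry (wrapping around) is 3.

3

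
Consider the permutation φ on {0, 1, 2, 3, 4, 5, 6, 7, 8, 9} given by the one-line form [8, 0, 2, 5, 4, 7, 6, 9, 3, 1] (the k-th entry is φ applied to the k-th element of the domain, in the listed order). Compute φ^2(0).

3

Tracing 0 → 8 → … returns to 0 after 7 steps, so 0 lies in a 7-cycle (0, 8, 3, 5, 7, 9, 1).
Stepping 2 places around the cycle: 0 → 8 → 3.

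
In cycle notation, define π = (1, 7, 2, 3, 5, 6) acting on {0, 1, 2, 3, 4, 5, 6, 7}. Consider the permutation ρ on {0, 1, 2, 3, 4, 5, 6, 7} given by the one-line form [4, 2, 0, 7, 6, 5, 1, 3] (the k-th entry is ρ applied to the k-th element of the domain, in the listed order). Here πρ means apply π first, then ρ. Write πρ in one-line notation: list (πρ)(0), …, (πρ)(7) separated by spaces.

4 3 7 5 6 1 2 0

(πρ)(x) = ρ(π(x)). Computing each image: ρ(π(0)) = ρ(0) = 4, ρ(π(1)) = ρ(7) = 3, ρ(π(2)) = ρ(3) = 7, ρ(π(3)) = ρ(5) = 5, ρ(π(4)) = ρ(4) = 6, ρ(π(5)) = ρ(6) = 1, ρ(π(6)) = ρ(1) = 2, ρ(π(7)) = ρ(2) = 0.
Hence πρ = [4 3 7 5 6 1 2 0].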